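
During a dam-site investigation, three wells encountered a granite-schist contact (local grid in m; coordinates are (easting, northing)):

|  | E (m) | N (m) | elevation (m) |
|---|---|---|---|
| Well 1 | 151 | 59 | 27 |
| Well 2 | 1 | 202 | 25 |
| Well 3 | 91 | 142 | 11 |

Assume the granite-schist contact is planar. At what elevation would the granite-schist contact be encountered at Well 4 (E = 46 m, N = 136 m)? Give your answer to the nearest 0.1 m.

39.2 m

Let the plane be z = a·E + b·N + c.
Well 2−Well 1: −150a + 143b = −2;  Well 3−Well 1: −60a + 83b = −16.
Solving gives a = −0.54832, b = −0.58915.
Then c = 27 − a·151 − b·59 = 144.56.
At (46, 136): z = −25.2 − 80.1 + 144.56 = 39.2 m.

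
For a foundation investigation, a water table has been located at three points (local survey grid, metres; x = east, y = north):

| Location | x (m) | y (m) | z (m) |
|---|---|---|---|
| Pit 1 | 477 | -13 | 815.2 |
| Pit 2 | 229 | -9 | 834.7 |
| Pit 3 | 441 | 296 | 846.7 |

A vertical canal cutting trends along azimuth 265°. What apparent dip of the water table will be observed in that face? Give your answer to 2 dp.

Let the plane be z = a·x + b·y + c.
Pit 2−Pit 1: −248a + 4b = 19.5;  Pit 3−Pit 1: −36a + 309b = 31.5.
Solving gives a = −0.07713, b = 0.09296.
Unit vector along 265° is (sin 265°, cos 265°) = (-0.9962, -0.0872).
Slope in that direction = a·(-0.9962) + b·(-0.0872) = 0.06873.
Apparent dip = arctan|0.06873| = 3.93° (true dip is 6.9°, so apparent ≤ true as expected).

3.93°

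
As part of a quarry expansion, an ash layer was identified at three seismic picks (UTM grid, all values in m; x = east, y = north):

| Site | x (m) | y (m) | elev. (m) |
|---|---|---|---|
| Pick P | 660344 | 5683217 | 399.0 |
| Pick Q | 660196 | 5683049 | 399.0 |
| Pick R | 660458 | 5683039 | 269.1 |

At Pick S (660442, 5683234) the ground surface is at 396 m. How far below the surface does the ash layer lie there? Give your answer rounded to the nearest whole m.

37 m

Two edge vectors: Pick P→Pick Q = (-148, -168, 0), Pick P→Pick R = (114, -178, -129.9).
Normal n = (Pick P→Pick Q) × (Pick P→Pick R) = (21823.2, -19225.2, 45496).
So ∂z/∂x = −n_x/n_z = −0.47967294 and ∂z/∂y = −n_y/n_z = 0.42256902.
Intercept c from Pick P: 399 + 316749.15 − 2401551.42 = −2084403.27.
At (660442, 5683234): z_contact = −316796.2 + 2401558.6 − 2084403.27 = 359.2 m.
Depth below ground = 396 − 359.2 = 37 m.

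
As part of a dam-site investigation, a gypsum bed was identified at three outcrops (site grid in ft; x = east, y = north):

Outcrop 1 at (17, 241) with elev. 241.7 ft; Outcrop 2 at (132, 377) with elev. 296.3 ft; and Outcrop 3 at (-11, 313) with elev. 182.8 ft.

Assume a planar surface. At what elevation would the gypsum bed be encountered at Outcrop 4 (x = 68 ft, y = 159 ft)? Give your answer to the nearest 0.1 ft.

Let the plane be z = a·x + b·y + c.
Outcrop 2−Outcrop 1: 115a + 136b = 54.6;  Outcrop 3−Outcrop 1: −28a + 72b = −58.9.
Solving gives a = 0.98789, b = −0.43388.
Then c = 241.7 − a·17 − b·241 = 329.47.
At (68, 159): z = 67.2 − 69.0 + 329.47 = 327.7 ft.

327.7 ft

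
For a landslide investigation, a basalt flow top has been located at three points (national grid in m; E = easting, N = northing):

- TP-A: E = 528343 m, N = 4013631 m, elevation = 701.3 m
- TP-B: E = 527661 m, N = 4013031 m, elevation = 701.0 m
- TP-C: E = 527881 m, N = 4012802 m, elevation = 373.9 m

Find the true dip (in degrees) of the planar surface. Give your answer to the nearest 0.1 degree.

45.9°

Let the plane be z = a·E + b·N + c.
TP-B−TP-A: −682a − 600b = −0.3;  TP-C−TP-A: −462a − 829b = −327.4.
Solving gives a = −0.68080, b = 0.77434.
Gradient magnitude |∇z| = √(a² + b²) = √(0.46349 + 0.59960) = 1.03106.
True dip = arctan(1.03106) = 45.9°, dipping toward SE (azimuth ≈ 139°).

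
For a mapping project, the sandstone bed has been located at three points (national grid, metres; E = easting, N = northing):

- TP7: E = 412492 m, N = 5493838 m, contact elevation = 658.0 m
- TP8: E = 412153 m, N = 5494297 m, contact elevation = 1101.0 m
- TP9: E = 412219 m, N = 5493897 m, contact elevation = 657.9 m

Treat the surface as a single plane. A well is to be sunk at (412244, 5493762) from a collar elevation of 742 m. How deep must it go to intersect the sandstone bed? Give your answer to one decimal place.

Let the plane be z = a·E + b·N + c.
TP8−TP7: −339a + 459b = 443;  TP9−TP7: −273a + 59b = −0.1.
Solving gives a = 0.248636355, b = 1.148774999.
Then c = 658 − a·412492 − b·5493838 = −6413086.25.
At (412244, 5493762): z_contact = 102498.85 + 6311096.43 − 6413086.25 = 509.03 m.
Depth below ground = 742 − 509.03 = 233.0 m.

233.0 m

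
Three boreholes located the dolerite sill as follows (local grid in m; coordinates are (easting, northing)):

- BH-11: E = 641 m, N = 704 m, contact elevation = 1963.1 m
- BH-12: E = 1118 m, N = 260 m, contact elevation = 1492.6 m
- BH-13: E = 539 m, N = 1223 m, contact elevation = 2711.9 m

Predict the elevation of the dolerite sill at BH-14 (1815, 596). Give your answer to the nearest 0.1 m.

Let the plane be z = a·E + b·N + c.
BH-12−BH-11: 477a − 444b = −470.5;  BH-13−BH-11: −102a + 519b = 748.8.
Solving gives a = 0.436424, b = 1.528546.
Then c = 1963.1 − a·641 − b·704 = 607.26.
At (1815, 596): z = 792.1 + 911.0 + 607.26 = 2310.4 m.

2310.4 m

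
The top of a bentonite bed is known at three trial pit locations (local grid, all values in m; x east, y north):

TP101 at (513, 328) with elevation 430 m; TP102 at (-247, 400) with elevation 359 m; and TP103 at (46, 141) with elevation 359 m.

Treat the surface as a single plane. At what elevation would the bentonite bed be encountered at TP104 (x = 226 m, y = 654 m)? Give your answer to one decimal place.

438.6 m

Let the plane be z = a·x + b·y + c.
TP102−TP101: −760a + 72b = −71;  TP103−TP101: −467a − 187b = −71.
Solving gives a = 0.10464, b = 0.11837.
Then c = 430 − a·513 − b·328 = 337.50.
At (226, 654): z = 23.6 + 77.4 + 337.50 = 438.6 m.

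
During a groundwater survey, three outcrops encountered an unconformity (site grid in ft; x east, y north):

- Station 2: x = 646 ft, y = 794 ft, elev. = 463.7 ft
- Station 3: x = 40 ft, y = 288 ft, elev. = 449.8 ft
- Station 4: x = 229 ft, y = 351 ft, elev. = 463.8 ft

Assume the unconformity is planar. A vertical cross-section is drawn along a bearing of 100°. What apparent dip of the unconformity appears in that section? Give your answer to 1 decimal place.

Let the plane be z = a·x + b·y + c.
Station 3−Station 2: −606a − 506b = −13.9;  Station 4−Station 2: −417a − 443b = 0.1.
Solving gives a = 0.10805, b = −0.10194.
Unit vector along 100° is (sin 100°, cos 100°) = (0.9848, -0.1736).
Slope in that direction = a·(0.9848) + b·(-0.1736) = 0.12411.
Apparent dip = arctan|0.12411| = 7.1° (true dip is 8.4°, so apparent ≤ true as expected).

7.1°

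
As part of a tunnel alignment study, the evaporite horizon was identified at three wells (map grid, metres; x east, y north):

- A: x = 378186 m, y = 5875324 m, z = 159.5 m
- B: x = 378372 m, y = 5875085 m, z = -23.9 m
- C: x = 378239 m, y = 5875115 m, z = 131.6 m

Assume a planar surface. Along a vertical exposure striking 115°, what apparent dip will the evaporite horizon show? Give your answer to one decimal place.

45.6°

Let the plane be z = a·x + b·y + c.
B−A: 186a − 239b = −183.4;  C−A: 53a − 209b = −27.9.
Solving gives a = −1.20817, b = −0.17289.
Unit vector along 115° is (sin 115°, cos 115°) = (0.9063, -0.4226).
Slope in that direction = a·(0.9063) + b·(-0.4226) = −1.02191.
Apparent dip = arctan|1.02191| = 45.6° (true dip is 50.7°, so apparent ≤ true as expected).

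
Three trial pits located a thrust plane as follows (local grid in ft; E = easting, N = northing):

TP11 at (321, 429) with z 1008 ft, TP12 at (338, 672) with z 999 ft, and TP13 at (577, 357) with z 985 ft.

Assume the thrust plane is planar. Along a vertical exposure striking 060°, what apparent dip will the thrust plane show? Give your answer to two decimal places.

Let the plane be z = a·E + b·N + c.
TP12−TP11: 17a + 243b = −9;  TP13−TP11: 256a − 72b = −23.
Solving gives a = −0.09833, b = −0.03016.
Unit vector along 060° is (sin 60°, cos 60°) = (0.8660, 0.5000).
Slope in that direction = a·(0.8660) + b·(0.5000) = −0.10023.
Apparent dip = arctan|0.10023| = 5.72° (true dip is 5.9°, so apparent ≤ true as expected).

5.72°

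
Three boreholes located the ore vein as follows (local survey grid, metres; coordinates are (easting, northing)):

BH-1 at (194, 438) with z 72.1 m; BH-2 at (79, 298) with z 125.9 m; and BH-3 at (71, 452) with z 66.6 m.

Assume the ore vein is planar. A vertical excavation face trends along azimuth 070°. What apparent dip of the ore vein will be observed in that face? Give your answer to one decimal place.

7.5°

Let the plane be z = a·E + b·N + c.
BH-2−BH-1: −115a − 140b = 53.8;  BH-3−BH-1: −123a + 14b = −5.5.
Solving gives a = 0.00089, b = −0.38502.
Unit vector along 070° is (sin 70°, cos 70°) = (0.9397, 0.3420).
Slope in that direction = a·(0.9397) + b·(0.3420) = −0.13085.
Apparent dip = arctan|0.13085| = 7.5° (true dip is 21.1°, so apparent ≤ true as expected).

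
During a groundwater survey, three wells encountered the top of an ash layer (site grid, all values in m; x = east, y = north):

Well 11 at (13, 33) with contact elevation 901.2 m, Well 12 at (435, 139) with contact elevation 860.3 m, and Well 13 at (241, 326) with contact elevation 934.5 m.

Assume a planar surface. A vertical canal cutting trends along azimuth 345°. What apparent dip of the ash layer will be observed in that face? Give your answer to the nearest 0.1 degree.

15.0°

Two edge vectors: Well 11→Well 12 = (422, 106, -40.9), Well 11→Well 13 = (228, 293, 33.3).
Normal n = (Well 11→Well 12) × (Well 11→Well 13) = (15513.5, -23377.8, 99478).
So ∂z/∂x = −n_x/n_z = −0.15595 and ∂z/∂y = −n_y/n_z = 0.23500.
Unit vector along 345° is (sin 345°, cos 345°) = (-0.2588, 0.9659).
Slope in that direction = a·(-0.2588) + b·(0.9659) = 0.26736.
Apparent dip = arctan|0.26736| = 15.0° (true dip is 15.8°, so apparent ≤ true as expected).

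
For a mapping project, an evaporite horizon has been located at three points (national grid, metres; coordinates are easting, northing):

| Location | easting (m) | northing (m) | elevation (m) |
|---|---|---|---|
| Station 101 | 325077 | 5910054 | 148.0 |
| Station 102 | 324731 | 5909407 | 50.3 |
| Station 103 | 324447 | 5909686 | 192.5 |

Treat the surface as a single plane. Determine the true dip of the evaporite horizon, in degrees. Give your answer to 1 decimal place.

Two edge vectors: Station 101→Station 102 = (-346, -647, -97.7), Station 101→Station 103 = (-630, -368, 44.5).
Normal n = (Station 101→Station 102) × (Station 101→Station 103) = (-64745.1, 76948, -280282).
So ∂z/∂easting = −n_x/n_z = −0.23100 and ∂z/∂northing = −n_y/n_z = 0.27454.
Gradient magnitude |∇z| = √(a² + b²) = √(0.05336 + 0.07537) = 0.35879.
True dip = arctan(0.35879) = 19.7°, dipping toward SE (azimuth ≈ 140°).

19.7°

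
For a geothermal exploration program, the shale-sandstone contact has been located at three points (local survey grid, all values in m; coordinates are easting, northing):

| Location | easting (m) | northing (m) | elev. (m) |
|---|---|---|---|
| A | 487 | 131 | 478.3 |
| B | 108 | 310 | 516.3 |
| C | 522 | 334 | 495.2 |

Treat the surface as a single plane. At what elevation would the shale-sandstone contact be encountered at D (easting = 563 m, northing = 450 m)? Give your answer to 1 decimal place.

503.7 m

Two edge vectors: A→B = (-379, 179, 38), A→C = (35, 203, 16.9).
Normal n = (A→B) × (A→C) = (-4688.9, 7735.1, -83202).
So ∂z/∂easting = −n_x/n_z = −0.05636 and ∂z/∂northing = −n_y/n_z = 0.09297.
Intercept c from A: 478.3 + 27.45 − 12.18 = 493.57.
At (563, 450): z = −31.7 + 41.8 + 493.57 = 503.7 m.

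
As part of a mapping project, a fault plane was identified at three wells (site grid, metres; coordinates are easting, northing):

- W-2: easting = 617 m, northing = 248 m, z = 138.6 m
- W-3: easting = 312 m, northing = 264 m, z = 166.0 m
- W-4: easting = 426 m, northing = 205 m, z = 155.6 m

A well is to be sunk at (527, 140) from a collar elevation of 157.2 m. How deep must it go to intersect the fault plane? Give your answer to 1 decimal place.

Two edge vectors: W-2→W-3 = (-305, 16, 27.4), W-2→W-4 = (-191, -43, 17).
Normal n = (W-2→W-3) × (W-2→W-4) = (1450.2, -48.4, 16171).
So ∂z/∂easting = −n_x/n_z = −0.08968 and ∂z/∂northing = −n_y/n_z = 0.00299.
Intercept c from W-2: 138.6 + 55.33 − 0.74 = 193.19.
At (527, 140): z_contact = −47.26 + 0.42 + 193.19 = 146.35 m.
Depth below ground = 157.2 − 146.35 = 10.9 m.

10.9 m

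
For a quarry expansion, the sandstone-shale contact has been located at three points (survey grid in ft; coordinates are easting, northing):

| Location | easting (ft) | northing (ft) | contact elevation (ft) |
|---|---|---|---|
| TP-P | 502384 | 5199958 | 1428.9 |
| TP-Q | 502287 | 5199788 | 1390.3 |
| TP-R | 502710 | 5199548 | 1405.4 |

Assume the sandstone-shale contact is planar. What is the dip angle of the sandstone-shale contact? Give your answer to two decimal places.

Two edge vectors: TP-P→TP-Q = (-97, -170, -38.6), TP-P→TP-R = (326, -410, -23.5).
Normal n = (TP-P→TP-Q) × (TP-P→TP-R) = (-11831, -14863.1, 95190).
So ∂z/∂easting = −n_x/n_z = 0.12429 and ∂z/∂northing = −n_y/n_z = 0.15614.
Gradient magnitude |∇z| = √(a² + b²) = √(0.01545 + 0.02438) = 0.19957.
True dip = arctan(0.19957) = 11.29°, dipping toward SW (azimuth ≈ 219°).

11.29°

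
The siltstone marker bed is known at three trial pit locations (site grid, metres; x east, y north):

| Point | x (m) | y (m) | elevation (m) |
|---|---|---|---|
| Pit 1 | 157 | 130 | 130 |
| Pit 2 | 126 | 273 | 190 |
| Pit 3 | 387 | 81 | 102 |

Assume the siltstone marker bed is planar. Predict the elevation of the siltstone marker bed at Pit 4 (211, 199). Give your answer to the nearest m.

157 m

Two edge vectors: Pit 1→Pit 2 = (-31, 143, 60), Pit 1→Pit 3 = (230, -49, -28).
Normal n = (Pit 1→Pit 2) × (Pit 1→Pit 3) = (-1064, 12932, -31371).
So ∂z/∂x = −n_x/n_z = −0.03392 and ∂z/∂y = −n_y/n_z = 0.41223.
Intercept c from Pit 1: 130 + 5.32 − 53.59 = 81.74.
At (211, 199): z = −7.2 + 82.0 + 81.74 = 156.6 m.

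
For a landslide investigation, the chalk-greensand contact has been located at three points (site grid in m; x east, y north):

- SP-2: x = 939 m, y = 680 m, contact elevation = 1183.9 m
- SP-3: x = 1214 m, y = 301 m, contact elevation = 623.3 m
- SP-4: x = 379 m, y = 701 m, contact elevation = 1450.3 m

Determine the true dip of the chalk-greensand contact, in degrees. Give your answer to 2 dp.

Two edge vectors: SP-2→SP-3 = (275, -379, -560.6), SP-2→SP-4 = (-560, 21, 266.4).
Normal n = (SP-2→SP-3) × (SP-2→SP-4) = (-89193, 240676, -206465).
So ∂z/∂x = −n_x/n_z = −0.43200 and ∂z/∂y = −n_y/n_z = 1.16570.
Gradient magnitude |∇z| = √(a² + b²) = √(0.18662 + 1.35885) = 1.24317.
True dip = arctan(1.24317) = 51.19°, dipping toward SSE (azimuth ≈ 160°).

51.19°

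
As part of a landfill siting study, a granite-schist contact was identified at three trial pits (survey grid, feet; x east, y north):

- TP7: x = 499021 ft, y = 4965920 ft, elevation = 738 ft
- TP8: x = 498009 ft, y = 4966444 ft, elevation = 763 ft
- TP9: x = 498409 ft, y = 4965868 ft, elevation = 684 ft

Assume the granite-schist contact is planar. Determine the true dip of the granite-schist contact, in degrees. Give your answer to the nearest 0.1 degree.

11.4°

Two edge vectors: TP7→TP8 = (-1012, 524, 25), TP7→TP9 = (-612, -52, -54).
Normal n = (TP7→TP8) × (TP7→TP9) = (-26996, -69948, 373312).
So ∂z/∂x = −n_x/n_z = 0.07231 and ∂z/∂y = −n_y/n_z = 0.18737.
Gradient magnitude |∇z| = √(a² + b²) = √(0.00523 + 0.03511) = 0.20084.
True dip = arctan(0.20084) = 11.4°, dipping toward SSW (azimuth ≈ 201°).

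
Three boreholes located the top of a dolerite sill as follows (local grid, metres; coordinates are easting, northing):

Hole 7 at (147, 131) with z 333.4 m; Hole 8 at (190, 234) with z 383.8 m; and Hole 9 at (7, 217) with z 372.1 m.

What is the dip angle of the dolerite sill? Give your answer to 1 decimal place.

25.7°

Two edge vectors: Hole 7→Hole 8 = (43, 103, 50.4), Hole 7→Hole 9 = (-140, 86, 38.7).
Normal n = (Hole 7→Hole 8) × (Hole 7→Hole 9) = (-348.3, -8720.1, 18118).
So ∂z/∂easting = −n_x/n_z = 0.01922 and ∂z/∂northing = −n_y/n_z = 0.48129.
Gradient magnitude |∇z| = √(a² + b²) = √(0.00037 + 0.23164) = 0.48168.
True dip = arctan(0.48168) = 25.7°, dipping toward S (azimuth ≈ 182°).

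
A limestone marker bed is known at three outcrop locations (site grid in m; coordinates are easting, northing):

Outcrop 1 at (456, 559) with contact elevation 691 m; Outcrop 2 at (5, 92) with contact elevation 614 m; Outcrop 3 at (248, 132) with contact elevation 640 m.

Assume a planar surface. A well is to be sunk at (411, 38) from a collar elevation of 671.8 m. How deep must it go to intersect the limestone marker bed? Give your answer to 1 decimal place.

Let the plane be z = a·easting + b·northing + c.
Outcrop 2−Outcrop 1: −451a − 467b = −77;  Outcrop 3−Outcrop 1: −208a − 427b = −51.
Solving gives a = 0.09495, b = 0.07319.
Then c = 691 − a·456 − b·559 = 606.79.
At (411, 38): z_contact = 39.02 + 2.78 + 606.79 = 648.60 m.
Depth below ground = 671.8 − 648.60 = 23.2 m.

23.2 m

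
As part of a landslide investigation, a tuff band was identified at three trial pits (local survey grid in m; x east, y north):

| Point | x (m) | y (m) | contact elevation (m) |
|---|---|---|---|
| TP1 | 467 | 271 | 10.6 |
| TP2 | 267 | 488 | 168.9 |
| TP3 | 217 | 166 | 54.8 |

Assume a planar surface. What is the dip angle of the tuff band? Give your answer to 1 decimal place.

28.2°

Let the plane be z = a·x + b·y + c.
TP2−TP1: −200a + 217b = 158.3;  TP3−TP1: −250a − 105b = 44.2.
Solving gives a = −0.34834, b = 0.40844.
Gradient magnitude |∇z| = √(a² + b²) = √(0.12134 + 0.16682) = 0.53681.
True dip = arctan(0.53681) = 28.2°, dipping toward SE (azimuth ≈ 140°).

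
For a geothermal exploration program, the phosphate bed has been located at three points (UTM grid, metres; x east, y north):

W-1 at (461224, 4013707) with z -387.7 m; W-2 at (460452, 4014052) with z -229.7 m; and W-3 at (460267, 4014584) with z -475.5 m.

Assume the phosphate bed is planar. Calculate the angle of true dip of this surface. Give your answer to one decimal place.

Two edge vectors: W-1→W-2 = (-772, 345, 158), W-1→W-3 = (-957, 877, -87.8).
Normal n = (W-1→W-2) × (W-1→W-3) = (-168857, -218987.6, -346879).
So ∂z/∂x = −n_x/n_z = −0.48679 and ∂z/∂y = −n_y/n_z = −0.63131.
Gradient magnitude |∇z| = √(a² + b²) = √(0.23696 + 0.39855) = 0.79719.
True dip = arctan(0.79719) = 38.6°, dipping toward NE (azimuth ≈ 038°).

38.6°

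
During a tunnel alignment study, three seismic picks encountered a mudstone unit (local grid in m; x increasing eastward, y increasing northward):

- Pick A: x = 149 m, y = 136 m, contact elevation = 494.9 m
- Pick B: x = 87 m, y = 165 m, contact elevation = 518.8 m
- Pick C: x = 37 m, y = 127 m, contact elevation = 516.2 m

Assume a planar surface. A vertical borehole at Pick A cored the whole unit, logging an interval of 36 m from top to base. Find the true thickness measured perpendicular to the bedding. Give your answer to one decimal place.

33.2 m

Two edge vectors: Pick A→Pick B = (-62, 29, 23.9), Pick A→Pick C = (-112, -9, 21.3).
Normal n = (Pick A→Pick B) × (Pick A→Pick C) = (832.8, -1356.2, 3806).
So ∂z/∂x = −n_x/n_z = −0.21881 and ∂z/∂y = −n_y/n_z = 0.35633.
|∇z| = √(a²+b²) = 0.41815, so dip δ = arctan(0.41815) = 22.69°.
True thickness = vertical thickness × cos δ = 36 × cos 22.69° = 33.2 m.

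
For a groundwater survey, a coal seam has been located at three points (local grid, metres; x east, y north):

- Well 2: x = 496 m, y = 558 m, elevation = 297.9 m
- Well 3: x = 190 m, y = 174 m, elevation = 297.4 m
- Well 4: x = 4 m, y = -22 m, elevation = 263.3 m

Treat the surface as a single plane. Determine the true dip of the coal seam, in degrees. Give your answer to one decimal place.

Two edge vectors: Well 2→Well 3 = (-306, -384, -0.5), Well 2→Well 4 = (-492, -580, -34.6).
Normal n = (Well 2→Well 3) × (Well 2→Well 4) = (12996.4, -10341.6, -11448).
So ∂z/∂x = −n_x/n_z = 1.13526 and ∂z/∂y = −n_y/n_z = −0.90335.
Gradient magnitude |∇z| = √(a² + b²) = √(1.28880 + 0.81605) = 1.45081.
True dip = arctan(1.45081) = 55.4°, dipping toward NW (azimuth ≈ 309°).

55.4°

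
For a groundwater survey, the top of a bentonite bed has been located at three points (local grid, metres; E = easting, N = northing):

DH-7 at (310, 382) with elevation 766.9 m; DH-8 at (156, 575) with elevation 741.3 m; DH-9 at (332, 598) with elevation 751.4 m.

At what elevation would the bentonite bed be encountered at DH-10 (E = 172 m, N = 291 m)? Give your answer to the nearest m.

765 m

Two edge vectors: DH-7→DH-8 = (-154, 193, -25.6), DH-7→DH-9 = (22, 216, -15.5).
Normal n = (DH-7→DH-8) × (DH-7→DH-9) = (2538.1, -2950.2, -37510).
So ∂z/∂E = −n_x/n_z = 0.06766 and ∂z/∂N = −n_y/n_z = −0.07865.
Intercept c from DH-7: 766.9 − 20.98 + 30.04 = 775.97.
At (172, 291): z = 11.6 − 22.9 + 775.97 = 764.7 m.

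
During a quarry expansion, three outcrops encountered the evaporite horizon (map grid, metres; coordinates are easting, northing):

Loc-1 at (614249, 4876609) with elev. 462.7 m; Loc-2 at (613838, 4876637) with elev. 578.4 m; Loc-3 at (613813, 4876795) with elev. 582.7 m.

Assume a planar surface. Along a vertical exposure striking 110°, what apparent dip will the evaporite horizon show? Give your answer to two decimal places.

14.56°

Two edge vectors: Loc-1→Loc-2 = (-411, 28, 115.7), Loc-1→Loc-3 = (-436, 186, 120).
Normal n = (Loc-1→Loc-2) × (Loc-1→Loc-3) = (-18160.2, -1125.2, -64238).
So ∂z/∂easting = −n_x/n_z = −0.28270 and ∂z/∂northing = −n_y/n_z = −0.01752.
Unit vector along 110° is (sin 110°, cos 110°) = (0.9397, -0.3420).
Slope in that direction = a·(0.9397) + b·(-0.3420) = −0.25966.
Apparent dip = arctan|0.25966| = 14.56° (true dip is 15.8°, so apparent ≤ true as expected).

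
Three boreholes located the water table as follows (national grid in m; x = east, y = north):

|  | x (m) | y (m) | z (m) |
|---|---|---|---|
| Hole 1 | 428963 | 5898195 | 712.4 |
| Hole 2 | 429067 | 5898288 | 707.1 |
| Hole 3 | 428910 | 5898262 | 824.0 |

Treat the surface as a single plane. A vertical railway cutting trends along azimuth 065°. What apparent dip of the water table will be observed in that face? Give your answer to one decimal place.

22.6°

Let the plane be z = a·x + b·y + c.
Hole 2−Hole 1: 104a + 93b = −5.3;  Hole 3−Hole 1: −53a + 67b = 111.6.
Solving gives a = −0.90224, b = 0.95196.
Unit vector along 065° is (sin 65°, cos 65°) = (0.9063, 0.4226).
Slope in that direction = a·(0.9063) + b·(0.4226) = −0.41539.
Apparent dip = arctan|0.41539| = 22.6° (true dip is 52.7°, so apparent ≤ true as expected).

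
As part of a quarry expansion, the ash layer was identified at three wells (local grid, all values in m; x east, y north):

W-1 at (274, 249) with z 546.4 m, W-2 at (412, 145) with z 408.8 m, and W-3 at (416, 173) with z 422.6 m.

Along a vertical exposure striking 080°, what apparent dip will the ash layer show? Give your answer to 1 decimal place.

24.5°

Two edge vectors: W-1→W-2 = (138, -104, -137.6), W-1→W-3 = (142, -76, -123.8).
Normal n = (W-1→W-2) × (W-1→W-3) = (2417.6, -2454.8, 4280).
So ∂z/∂x = −n_x/n_z = −0.56486 and ∂z/∂y = −n_y/n_z = 0.57355.
Unit vector along 080° is (sin 80°, cos 80°) = (0.9848, 0.1736).
Slope in that direction = a·(0.9848) + b·(0.1736) = −0.45668.
Apparent dip = arctan|0.45668| = 24.5° (true dip is 38.8°, so apparent ≤ true as expected).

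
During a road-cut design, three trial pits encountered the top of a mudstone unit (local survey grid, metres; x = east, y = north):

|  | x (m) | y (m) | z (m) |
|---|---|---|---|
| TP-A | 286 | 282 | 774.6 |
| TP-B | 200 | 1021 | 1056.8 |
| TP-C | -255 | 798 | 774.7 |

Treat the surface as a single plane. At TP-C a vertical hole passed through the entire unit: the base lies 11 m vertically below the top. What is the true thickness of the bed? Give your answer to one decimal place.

9.5 m

Two edge vectors: TP-A→TP-B = (-86, 739, 282.2), TP-A→TP-C = (-541, 516, 0.1).
Normal n = (TP-A→TP-B) × (TP-A→TP-C) = (-145541.3, -152661.6, 355423).
So ∂z/∂x = −n_x/n_z = 0.40949 and ∂z/∂y = −n_y/n_z = 0.42952.
|∇z| = √(a²+b²) = 0.59344, so dip δ = arctan(0.59344) = 30.69°.
True thickness = vertical thickness × cos δ = 11 × cos 30.69° = 9.5 m.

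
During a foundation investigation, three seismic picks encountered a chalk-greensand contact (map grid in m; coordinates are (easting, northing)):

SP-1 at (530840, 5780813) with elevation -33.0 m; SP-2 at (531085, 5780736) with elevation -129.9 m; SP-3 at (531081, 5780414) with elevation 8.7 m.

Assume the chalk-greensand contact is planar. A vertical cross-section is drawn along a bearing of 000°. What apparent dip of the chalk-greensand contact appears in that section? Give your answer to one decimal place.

23.0°

Two edge vectors: SP-1→SP-2 = (245, -77, -96.9), SP-1→SP-3 = (241, -399, 41.7).
Normal n = (SP-1→SP-2) × (SP-1→SP-3) = (-41874, -33569.4, -79198).
So ∂z/∂E = −n_x/n_z = −0.52873 and ∂z/∂N = −n_y/n_z = −0.42387.
Unit vector along 000° is (sin 0°, cos 0°) = (0.0000, 1.0000).
Slope in that direction = a·(0.0000) + b·(1.0000) = −0.42387.
Apparent dip = arctan|0.42387| = 23.0° (true dip is 34.1°, so apparent ≤ true as expected).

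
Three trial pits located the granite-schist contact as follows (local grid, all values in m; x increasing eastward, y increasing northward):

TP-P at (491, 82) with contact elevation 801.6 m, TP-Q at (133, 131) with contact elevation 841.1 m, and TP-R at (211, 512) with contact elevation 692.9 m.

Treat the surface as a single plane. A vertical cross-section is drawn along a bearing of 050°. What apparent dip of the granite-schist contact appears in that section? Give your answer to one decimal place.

Two edge vectors: TP-P→TP-Q = (-358, 49, 39.5), TP-P→TP-R = (-280, 430, -108.7).
Normal n = (TP-P→TP-Q) × (TP-P→TP-R) = (-22311.3, -49974.6, -140220).
So ∂z/∂x = −n_x/n_z = −0.15912 and ∂z/∂y = −n_y/n_z = −0.35640.
Unit vector along 050° is (sin 50°, cos 50°) = (0.7660, 0.6428).
Slope in that direction = a·(0.7660) + b·(0.6428) = −0.35098.
Apparent dip = arctan|0.35098| = 19.3° (true dip is 21.3°, so apparent ≤ true as expected).

19.3°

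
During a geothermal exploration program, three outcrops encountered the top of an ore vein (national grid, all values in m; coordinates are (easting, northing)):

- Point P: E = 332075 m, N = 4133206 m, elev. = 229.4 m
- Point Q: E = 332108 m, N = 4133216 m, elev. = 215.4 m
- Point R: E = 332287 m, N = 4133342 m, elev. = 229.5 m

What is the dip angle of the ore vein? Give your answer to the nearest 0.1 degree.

56.1°

Two edge vectors: Point P→Point Q = (33, 10, -14), Point P→Point R = (212, 136, 0.1).
Normal n = (Point P→Point Q) × (Point P→Point R) = (1905, -2971.3, 2368).
So ∂z/∂E = −n_x/n_z = −0.80448 and ∂z/∂N = −n_y/n_z = 1.25477.
Gradient magnitude |∇z| = √(a² + b²) = √(0.64718 + 1.57445) = 1.49051.
True dip = arctan(1.49051) = 56.1°, dipping toward SSE (azimuth ≈ 147°).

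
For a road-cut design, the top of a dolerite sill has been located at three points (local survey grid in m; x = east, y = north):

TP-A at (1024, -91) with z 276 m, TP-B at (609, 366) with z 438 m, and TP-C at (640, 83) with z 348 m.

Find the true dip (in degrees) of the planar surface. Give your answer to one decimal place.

17.6°

Two edge vectors: TP-A→TP-B = (-415, 457, 162), TP-A→TP-C = (-384, 174, 72).
Normal n = (TP-A→TP-B) × (TP-A→TP-C) = (4716, -32328, 103278).
So ∂z/∂x = −n_x/n_z = −0.04566 and ∂z/∂y = −n_y/n_z = 0.31302.
Gradient magnitude |∇z| = √(a² + b²) = √(0.00209 + 0.09798) = 0.31633.
True dip = arctan(0.31633) = 17.6°, dipping toward S (azimuth ≈ 172°).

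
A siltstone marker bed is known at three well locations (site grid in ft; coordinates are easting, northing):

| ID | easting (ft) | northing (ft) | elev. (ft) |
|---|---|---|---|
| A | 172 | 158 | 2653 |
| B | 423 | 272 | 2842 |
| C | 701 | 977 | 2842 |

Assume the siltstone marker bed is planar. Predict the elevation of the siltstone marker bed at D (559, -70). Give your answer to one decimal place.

Let the plane be z = a·easting + b·northing + c.
B−A: 251a + 114b = 189;  C−A: 529a + 819b = 189.
Solving gives a = 0.91727, b = −0.36170.
Then c = 2653 − a·172 − b·158 = 2552.38.
At (559, -70): z = 512.8 + 25.3 + 2552.38 = 3090.5 ft.

3090.5 ft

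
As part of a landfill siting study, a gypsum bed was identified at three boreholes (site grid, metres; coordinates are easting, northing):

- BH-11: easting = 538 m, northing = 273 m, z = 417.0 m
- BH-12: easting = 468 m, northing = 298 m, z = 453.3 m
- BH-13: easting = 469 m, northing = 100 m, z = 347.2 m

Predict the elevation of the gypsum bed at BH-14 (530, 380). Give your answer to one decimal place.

476.8 m

Two edge vectors: BH-11→BH-12 = (-70, 25, 36.3), BH-11→BH-13 = (-69, -173, -69.8).
Normal n = (BH-11→BH-12) × (BH-11→BH-13) = (4534.9, -7390.7, 13835).
So ∂z/∂easting = −n_x/n_z = −0.32778 and ∂z/∂northing = −n_y/n_z = 0.53420.
Intercept c from BH-11: 417 + 176.35 − 145.84 = 447.51.
At (530, 380): z = −173.7 + 203.0 + 447.51 = 476.8 m.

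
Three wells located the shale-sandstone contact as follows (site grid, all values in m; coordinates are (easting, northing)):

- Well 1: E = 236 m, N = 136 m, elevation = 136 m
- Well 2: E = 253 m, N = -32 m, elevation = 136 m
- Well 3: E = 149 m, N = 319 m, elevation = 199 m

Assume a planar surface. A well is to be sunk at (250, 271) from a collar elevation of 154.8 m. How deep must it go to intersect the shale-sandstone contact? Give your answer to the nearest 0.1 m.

Two edge vectors: Well 1→Well 2 = (17, -168, 0), Well 1→Well 3 = (-87, 183, 63).
Normal n = (Well 1→Well 2) × (Well 1→Well 3) = (-10584, -1071, -11505).
So ∂z/∂E = −n_x/n_z = −0.91995 and ∂z/∂N = −n_y/n_z = −0.09309.
Intercept c from Well 1: 136 + 217.11 + 12.66 = 365.77.
At (250, 271): z_contact = −229.99 − 25.23 + 365.77 = 110.55 m.
Depth below ground = 154.8 − 110.55 = 44.2 m.

44.2 m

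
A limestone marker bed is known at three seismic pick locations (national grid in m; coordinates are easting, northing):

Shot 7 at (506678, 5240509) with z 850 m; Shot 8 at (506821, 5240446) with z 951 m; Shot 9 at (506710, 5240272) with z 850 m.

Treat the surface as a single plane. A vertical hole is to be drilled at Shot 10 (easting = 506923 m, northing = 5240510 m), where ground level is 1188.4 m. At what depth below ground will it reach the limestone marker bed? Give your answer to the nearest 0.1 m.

154.3 m

Two edge vectors: Shot 7→Shot 8 = (143, -63, 101), Shot 7→Shot 9 = (32, -237, 0).
Normal n = (Shot 7→Shot 8) × (Shot 7→Shot 9) = (23937, 3232, -31875).
So ∂z/∂easting = −n_x/n_z = 0.750964706 and ∂z/∂northing = −n_y/n_z = 0.101396078.
Intercept c from Shot 7: 850 − 380497.30 − 531367.06 = −911014.36.
At (506923, 5240510): z_contact = 380681.28 + 531367.16 − 911014.36 = 1034.09 m.
Depth below ground = 1188.4 − 1034.09 = 154.3 m.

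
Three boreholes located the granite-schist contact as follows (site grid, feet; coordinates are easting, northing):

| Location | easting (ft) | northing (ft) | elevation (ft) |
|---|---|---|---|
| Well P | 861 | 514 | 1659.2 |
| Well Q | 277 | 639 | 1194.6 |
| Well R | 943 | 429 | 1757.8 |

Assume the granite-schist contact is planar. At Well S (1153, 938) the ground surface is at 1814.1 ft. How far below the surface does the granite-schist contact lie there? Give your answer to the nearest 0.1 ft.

Let the plane be z = a·easting + b·northing + c.
Well Q−Well P: −584a + 125b = −464.6;  Well R−Well P: 82a − 85b = 98.6.
Solving gives a = 0.689667, b = −0.494674.
Then c = 1659.2 − a·861 − b·514 = 1319.66.
At (1153, 938): z_contact = 795.19 − 464.00 + 1319.66 = 1650.84 ft.
Depth below ground = 1814.1 − 1650.84 = 163.3 ft.

163.3 ft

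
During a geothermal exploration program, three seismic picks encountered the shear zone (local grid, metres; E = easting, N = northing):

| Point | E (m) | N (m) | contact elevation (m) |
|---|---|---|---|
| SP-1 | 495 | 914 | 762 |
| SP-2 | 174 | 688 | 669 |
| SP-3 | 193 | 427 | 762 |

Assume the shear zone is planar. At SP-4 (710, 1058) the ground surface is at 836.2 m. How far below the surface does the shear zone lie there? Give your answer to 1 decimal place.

Let the plane be z = a·E + b·N + c.
SP-2−SP-1: −321a − 226b = −93;  SP-3−SP-1: −302a − 487b = 0.
Solving gives a = 0.514232, b = −0.318887.
Then c = 762 − a·495 − b·914 = 798.92.
At (710, 1058): z_contact = 365.10 − 337.38 + 798.92 = 826.64 m.
Depth below ground = 836.2 − 826.64 = 9.6 m.

9.6 m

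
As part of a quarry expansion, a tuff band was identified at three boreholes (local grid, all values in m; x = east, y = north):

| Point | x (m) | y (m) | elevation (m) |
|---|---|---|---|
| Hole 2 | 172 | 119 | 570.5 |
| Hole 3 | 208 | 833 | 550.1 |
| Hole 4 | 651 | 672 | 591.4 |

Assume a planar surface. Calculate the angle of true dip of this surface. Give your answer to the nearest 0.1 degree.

5.0°

Let the plane be z = a·x + b·y + c.
Hole 3−Hole 2: 36a + 714b = −20.4;  Hole 4−Hole 2: 479a + 553b = 20.9.
Solving gives a = 0.08135, b = −0.03267.
Gradient magnitude |∇z| = √(a² + b²) = √(0.00662 + 0.00107) = 0.08767.
True dip = arctan(0.08767) = 5.0°, dipping toward WNW (azimuth ≈ 292°).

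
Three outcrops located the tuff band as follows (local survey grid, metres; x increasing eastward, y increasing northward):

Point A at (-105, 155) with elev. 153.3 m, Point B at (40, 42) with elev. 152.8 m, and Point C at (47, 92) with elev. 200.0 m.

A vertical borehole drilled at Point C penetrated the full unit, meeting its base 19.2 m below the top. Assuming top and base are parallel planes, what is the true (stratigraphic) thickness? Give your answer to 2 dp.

13.06 m

Let the plane be z = a·x + b·y + c.
Point B−Point A: 145a − 113b = −0.5;  Point C−Point A: 152a − 63b = 46.7.
Solving gives a = 0.66019, b = 0.85157.
|∇z| = √(a²+b²) = 1.07751, so dip δ = arctan(1.07751) = 47.14°.
True thickness = vertical thickness × cos δ = 19.2 × cos 47.14° = 13.06 m.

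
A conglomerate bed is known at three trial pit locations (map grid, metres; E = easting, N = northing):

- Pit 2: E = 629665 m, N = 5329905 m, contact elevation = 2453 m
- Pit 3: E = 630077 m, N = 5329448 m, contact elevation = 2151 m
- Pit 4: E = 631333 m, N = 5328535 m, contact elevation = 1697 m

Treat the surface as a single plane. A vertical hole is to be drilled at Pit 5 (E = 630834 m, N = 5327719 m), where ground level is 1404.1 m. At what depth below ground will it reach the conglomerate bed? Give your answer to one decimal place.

Two edge vectors: Pit 2→Pit 3 = (412, -457, -302), Pit 2→Pit 4 = (1668, -1370, -756).
Normal n = (Pit 2→Pit 3) × (Pit 2→Pit 4) = (-68248, -192264, 197836).
So ∂z/∂E = −n_x/n_z = 0.344972604 and ∂z/∂N = −n_y/n_z = 0.971835257.
Intercept c from Pit 2: 2453 − 217217.17 − 5179789.60 = −5394553.77.
At (630834, 5327719): z_contact = 217620.45 + 5177665.17 − 5394553.77 = 731.84 m.
Depth below ground = 1404.1 − 731.84 = 672.3 m.

672.3 m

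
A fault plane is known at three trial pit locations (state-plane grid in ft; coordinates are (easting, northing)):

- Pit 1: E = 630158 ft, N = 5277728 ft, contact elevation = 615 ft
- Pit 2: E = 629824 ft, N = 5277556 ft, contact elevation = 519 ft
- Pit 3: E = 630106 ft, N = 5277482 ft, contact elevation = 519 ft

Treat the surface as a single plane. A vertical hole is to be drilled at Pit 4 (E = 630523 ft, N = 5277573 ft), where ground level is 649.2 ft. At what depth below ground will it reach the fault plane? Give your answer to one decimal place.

Two edge vectors: Pit 1→Pit 2 = (-334, -172, -96), Pit 1→Pit 3 = (-52, -246, -96).
Normal n = (Pit 1→Pit 2) × (Pit 1→Pit 3) = (-7104, -27072, 73220).
So ∂z/∂E = −n_x/n_z = 0.097022671 and ∂z/∂N = −n_y/n_z = 0.369735045.
Intercept c from Pit 1: 615 − 61139.61 − 1951361.00 = −2011885.61.
At (630523, 5277573): z_contact = 61175.03 + 1951303.69 − 2011885.61 = 593.10 ft.
Depth below ground = 649.2 − 593.10 = 56.1 ft.

56.1 ft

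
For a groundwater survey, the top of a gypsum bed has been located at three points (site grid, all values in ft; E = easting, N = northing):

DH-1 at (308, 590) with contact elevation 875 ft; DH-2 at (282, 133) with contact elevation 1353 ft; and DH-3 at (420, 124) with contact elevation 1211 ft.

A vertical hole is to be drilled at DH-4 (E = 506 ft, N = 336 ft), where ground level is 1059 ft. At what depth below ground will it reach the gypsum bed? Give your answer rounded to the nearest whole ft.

Let the plane be z = a·E + b·N + c.
DH-2−DH-1: −26a − 457b = 478;  DH-3−DH-1: 112a − 466b = 336.
Solving gives a = −1.09314, b = −0.98376.
Then c = 875 − a·308 − b·590 = 1792.11.
At (506, 336): z_contact = −553.1 − 330.5 + 1792.11 = 908.4 ft.
Depth below ground = 1059 − 908.4 = 151 ft.

151 ft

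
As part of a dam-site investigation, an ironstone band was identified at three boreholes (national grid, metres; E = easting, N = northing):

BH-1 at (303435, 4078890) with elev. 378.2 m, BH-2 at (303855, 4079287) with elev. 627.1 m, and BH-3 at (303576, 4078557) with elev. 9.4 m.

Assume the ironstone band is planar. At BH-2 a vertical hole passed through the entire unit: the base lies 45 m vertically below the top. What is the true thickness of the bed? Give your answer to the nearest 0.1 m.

Two edge vectors: BH-1→BH-2 = (420, 397, 248.9), BH-1→BH-3 = (141, -333, -368.8).
Normal n = (BH-1→BH-2) × (BH-1→BH-3) = (-63529.9, 189990.9, -195837).
So ∂z/∂E = −n_x/n_z = −0.32440 and ∂z/∂N = −n_y/n_z = 0.97015.
|∇z| = √(a²+b²) = 1.02295, so dip δ = arctan(1.02295) = 45.65°.
True thickness = vertical thickness × cos δ = 45 × cos 45.65° = 31.5 m.

31.5 m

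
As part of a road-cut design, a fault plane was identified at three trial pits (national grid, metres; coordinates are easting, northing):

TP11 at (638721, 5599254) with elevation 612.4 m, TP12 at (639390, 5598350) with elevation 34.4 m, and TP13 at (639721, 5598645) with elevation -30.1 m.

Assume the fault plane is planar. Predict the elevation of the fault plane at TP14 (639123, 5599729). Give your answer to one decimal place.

568.9 m

Two edge vectors: TP11→TP12 = (669, -904, -578), TP11→TP13 = (1000, -609, -642.5).
Normal n = (TP11→TP12) × (TP11→TP13) = (228818, -148167.5, 496579).
So ∂z/∂easting = −n_x/n_z = −0.460788716 and ∂z/∂northing = −n_y/n_z = 0.298376492.
Intercept c from TP11: 612.4 + 294315.43 − 1670685.77 = −1375757.94.
At (639123, 5599729): z = −294500.7 + 1670827.5 − 1375757.94 = 568.9 m.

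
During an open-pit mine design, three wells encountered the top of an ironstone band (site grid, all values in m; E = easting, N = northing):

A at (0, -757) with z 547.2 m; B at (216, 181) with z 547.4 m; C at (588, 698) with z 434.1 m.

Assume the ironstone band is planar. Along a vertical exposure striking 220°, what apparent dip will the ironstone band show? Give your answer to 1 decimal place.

11.8°

Two edge vectors: A→B = (216, 938, 0.2), A→C = (588, 1455, -113.1).
Normal n = (A→B) × (A→C) = (-106378.8, 24547.2, -237264).
So ∂z/∂E = −n_x/n_z = −0.44836 and ∂z/∂N = −n_y/n_z = 0.10346.
Unit vector along 220° is (sin 220°, cos 220°) = (-0.6428, -0.7660).
Slope in that direction = a·(-0.6428) + b·(-0.7660) = 0.20894.
Apparent dip = arctan|0.20894| = 11.8° (true dip is 24.7°, so apparent ≤ true as expected).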